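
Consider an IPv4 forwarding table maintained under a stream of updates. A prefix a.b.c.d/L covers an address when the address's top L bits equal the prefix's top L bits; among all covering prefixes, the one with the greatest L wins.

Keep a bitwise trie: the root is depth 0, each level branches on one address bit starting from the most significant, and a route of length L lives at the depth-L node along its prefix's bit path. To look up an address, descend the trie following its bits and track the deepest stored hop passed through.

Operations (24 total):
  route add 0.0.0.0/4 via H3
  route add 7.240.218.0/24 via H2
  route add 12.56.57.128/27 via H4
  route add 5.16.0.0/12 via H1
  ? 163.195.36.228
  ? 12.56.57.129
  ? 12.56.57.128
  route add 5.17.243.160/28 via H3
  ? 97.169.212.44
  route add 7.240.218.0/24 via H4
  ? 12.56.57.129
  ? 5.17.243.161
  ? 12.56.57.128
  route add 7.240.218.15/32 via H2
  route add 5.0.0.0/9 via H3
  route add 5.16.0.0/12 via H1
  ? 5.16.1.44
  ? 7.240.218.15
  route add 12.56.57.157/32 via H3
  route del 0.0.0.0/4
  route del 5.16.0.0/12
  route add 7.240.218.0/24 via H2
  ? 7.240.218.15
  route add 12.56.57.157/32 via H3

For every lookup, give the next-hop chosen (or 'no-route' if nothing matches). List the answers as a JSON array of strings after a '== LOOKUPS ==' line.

Trace:
  add 0.0.0.0/4 -> H3 at depth 4
  add 7.240.218.0/24 -> H2 at depth 24
  add 12.56.57.128/27 -> H4 at depth 27
  add 5.16.0.0/12 -> H1 at depth 12
  lookup 163.195.36.228: bits ε walk d0:- -> no-route
  lookup 12.56.57.129: bits 000011000011100000111001100 walk d0:-→d1:-→d2:-→d3:-→d4:H3→d5:-→d6:-→d7:-→d8:-→d9:-→d10:-→d11:-→d12:-→d13:-→d14:-→d15:-→d16:-→d17:-→d18:-→d19:-→d20:-→d21:-→d22:-→d23:-→d24:-→d25:-→d26:-→d27:H4 -> H4
  lookup 12.56.57.128: bits 000011000011100000111001100 walk d0:-→d1:-→d2:-→d3:-→d4:H3→d5:-→d6:-→d7:-→d8:-→d9:-→d10:-→d11:-→d12:-→d13:-→d14:-→d15:-→d16:-→d17:-→d18:-→d19:-→d20:-→d21:-→d22:-→d23:-→d24:-→d25:-→d26:-→d27:H4 -> H4
  add 5.17.243.160/28 -> H3 at depth 28
  lookup 97.169.212.44: bits 0 walk d0:-→d1:- -> no-route
  add 7.240.218.0/24 -> H4 at depth 24
  lookup 12.56.57.129: bits 000011000011100000111001100 walk d0:-→d1:-→d2:-→d3:-→d4:H3→d5:-→d6:-→d7:-→d8:-→d9:-→d10:-→d11:-→d12:-→d13:-→d14:-→d15:-→d16:-→d17:-→d18:-→d19:-→d20:-→d21:-→d22:-→d23:-→d24:-→d25:-→d26:-→d27:H4 -> H4
  lookup 5.17.243.161: bits 0000010100010001111100111010 walk d0:-→d1:-→d2:-→d3:-→d4:H3→d5:-→d6:-→d7:-→d8:-→d9:-→d10:-→d11:-→d12:H1→d13:-→d14:-→d15:-→d16:-→d17:-→d18:-→d19:-→d20:-→d21:-→d22:-→d23:-→d24:-→d25:-→d26:-→d27:-→d28:H3 -> H3
  lookup 12.56.57.128: bits 000011000011100000111001100 walk d0:-→d1:-→d2:-→d3:-→d4:H3→d5:-→d6:-→d7:-→d8:-→d9:-→d10:-→d11:-→d12:-→d13:-→d14:-→d15:-→d16:-→d17:-→d18:-→d19:-→d20:-→d21:-→d22:-→d23:-→d24:-→d25:-→d26:-→d27:H4 -> H4
  add 7.240.218.15/32 -> H2 at depth 32
  add 5.0.0.0/9 -> H3 at depth 9
  add 5.16.0.0/12 -> H1 at depth 12
  lookup 5.16.1.44: bits 000001010001000 walk d0:-→d1:-→d2:-→d3:-→d4:H3→d5:-→d6:-→d7:-→d8:-→d9:H3→d10:-→d11:-→d12:H1→d13:-→d14:-→d15:- -> H1
  lookup 7.240.218.15: bits 00000111111100001101101000001111 walk d0:-→d1:-→d2:-→d3:-→d4:H3→d5:-→d6:-→d7:-→d8:-→d9:-→d10:-→d11:-→d12:-→d13:-→d14:-→d15:-→d16:-→d17:-→d18:-→d19:-→d20:-→d21:-→d22:-→d23:-→d24:H4→d25:-→d26:-→d27:-→d28:-→d29:-→d30:-→d31:-→d32:H2 -> H2
  add 12.56.57.157/32 -> H3 at depth 32
  del 0.0.0.0/4 (clear depth 4)
  del 5.16.0.0/12 (clear depth 12)
  add 7.240.218.0/24 -> H2 at depth 24
  lookup 7.240.218.15: bits 00000111111100001101101000001111 walk d0:-→d1:-→d2:-→d3:-→d4:-→d5:-→d6:-→d7:-→d8:-→d9:-→d10:-→d11:-→d12:-→d13:-→d14:-→d15:-→d16:-→d17:-→d18:-→d19:-→d20:-→d21:-→d22:-→d23:-→d24:H2→d25:-→d26:-→d27:-→d28:-→d29:-→d30:-→d31:-→d32:H2 -> H2
  add 12.56.57.157/32 -> H3 at depth 32

== LOOKUPS ==
["no-route","H4","H4","no-route","H4","H3","H4","H1","H2","H2"]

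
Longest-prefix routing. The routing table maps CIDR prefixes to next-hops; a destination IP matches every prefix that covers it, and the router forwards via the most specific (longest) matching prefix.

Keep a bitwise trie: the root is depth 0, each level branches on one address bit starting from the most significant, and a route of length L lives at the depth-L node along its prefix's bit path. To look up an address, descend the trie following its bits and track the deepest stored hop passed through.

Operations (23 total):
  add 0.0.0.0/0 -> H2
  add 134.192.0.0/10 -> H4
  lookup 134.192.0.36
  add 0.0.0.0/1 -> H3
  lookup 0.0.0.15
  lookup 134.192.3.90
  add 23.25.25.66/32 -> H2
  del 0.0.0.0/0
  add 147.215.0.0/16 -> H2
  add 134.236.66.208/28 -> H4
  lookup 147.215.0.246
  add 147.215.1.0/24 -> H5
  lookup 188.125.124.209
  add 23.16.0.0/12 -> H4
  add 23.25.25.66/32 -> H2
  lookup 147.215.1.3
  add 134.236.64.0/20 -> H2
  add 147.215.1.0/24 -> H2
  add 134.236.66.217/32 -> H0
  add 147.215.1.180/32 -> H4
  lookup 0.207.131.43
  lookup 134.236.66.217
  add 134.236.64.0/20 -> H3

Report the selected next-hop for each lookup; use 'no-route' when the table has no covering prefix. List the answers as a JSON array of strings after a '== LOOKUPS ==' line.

Apply in order:
  + 0.0.0.0/0 (H2) depth=0
  + 134.192.0.0/10 (H4) depth=10
  lookup 134.192.0.36: bits 1000011011 walk d0:H2→d1:-→d2:-→d3:-→d4:-→d5:-→d6:-→d7:-→d8:-→d9:-→d10:H4 -> H4
  + 0.0.0.0/1 (H3) depth=1
  lookup 0.0.0.15: bits 0 walk d0:H2→d1:H3 -> H3
  lookup 134.192.3.90: bits 1000011011 walk d0:H2→d1:-→d2:-→d3:-→d4:-→d5:-→d6:-→d7:-→d8:-→d9:-→d10:H4 -> H4
  + 23.25.25.66/32 (H2) depth=32
  del 0.0.0.0/0 (clear depth 0)
  + 147.215.0.0/16 (H2) depth=16
  + 134.236.66.208/28 (H4) depth=28
  lookup 147.215.0.246: bits 1001001111010111 walk d0:-→d1:-→d2:-→d3:-→d4:-→d5:-→d6:-→d7:-→d8:-→d9:-→d10:-→d11:-→d12:-→d13:-→d14:-→d15:-→d16:H2 -> H2
  + 147.215.1.0/24 (H5) depth=24
  lookup 188.125.124.209: bits 10 walk d0:-→d1:-→d2:- -> no-route
  + 23.16.0.0/12 (H4) depth=12
  + 23.25.25.66/32 (H2) depth=32
  lookup 147.215.1.3: bits 100100111101011100000001 walk d0:-→d1:-→d2:-→d3:-→d4:-→d5:-→d6:-→d7:-→d8:-→d9:-→d10:-→d11:-→d12:-→d13:-→d14:-→d15:-→d16:H2→d17:-→d18:-→d19:-→d20:-→d21:-→d22:-→d23:-→d24:H5 -> H5
  + 134.236.64.0/20 (H2) depth=20
  + 147.215.1.0/24 (H2) depth=24
  + 134.236.66.217/32 (H0) depth=32
  + 147.215.1.180/32 (H4) depth=32
  lookup 0.207.131.43: bits 000 walk d0:-→d1:H3→d2:-→d3:- -> H3
  lookup 134.236.66.217: bits 10000110111011000100001011011001 walk d0:-→d1:-→d2:-→d3:-→d4:-→d5:-→d6:-→d7:-→d8:-→d9:-→d10:H4→d11:-→d12:-→d13:-→d14:-→d15:-→d16:-→d17:-→d18:-→d19:-→d20:H2→d21:-→d22:-→d23:-→d24:-→d25:-→d26:-→d27:-→d28:H4→d29:-→d30:-→d31:-→d32:H0 -> H0
  + 134.236.64.0/20 (H3) depth=20

== LOOKUPS ==
["H4","H3","H4","H2","no-route","H5","H3","H0"]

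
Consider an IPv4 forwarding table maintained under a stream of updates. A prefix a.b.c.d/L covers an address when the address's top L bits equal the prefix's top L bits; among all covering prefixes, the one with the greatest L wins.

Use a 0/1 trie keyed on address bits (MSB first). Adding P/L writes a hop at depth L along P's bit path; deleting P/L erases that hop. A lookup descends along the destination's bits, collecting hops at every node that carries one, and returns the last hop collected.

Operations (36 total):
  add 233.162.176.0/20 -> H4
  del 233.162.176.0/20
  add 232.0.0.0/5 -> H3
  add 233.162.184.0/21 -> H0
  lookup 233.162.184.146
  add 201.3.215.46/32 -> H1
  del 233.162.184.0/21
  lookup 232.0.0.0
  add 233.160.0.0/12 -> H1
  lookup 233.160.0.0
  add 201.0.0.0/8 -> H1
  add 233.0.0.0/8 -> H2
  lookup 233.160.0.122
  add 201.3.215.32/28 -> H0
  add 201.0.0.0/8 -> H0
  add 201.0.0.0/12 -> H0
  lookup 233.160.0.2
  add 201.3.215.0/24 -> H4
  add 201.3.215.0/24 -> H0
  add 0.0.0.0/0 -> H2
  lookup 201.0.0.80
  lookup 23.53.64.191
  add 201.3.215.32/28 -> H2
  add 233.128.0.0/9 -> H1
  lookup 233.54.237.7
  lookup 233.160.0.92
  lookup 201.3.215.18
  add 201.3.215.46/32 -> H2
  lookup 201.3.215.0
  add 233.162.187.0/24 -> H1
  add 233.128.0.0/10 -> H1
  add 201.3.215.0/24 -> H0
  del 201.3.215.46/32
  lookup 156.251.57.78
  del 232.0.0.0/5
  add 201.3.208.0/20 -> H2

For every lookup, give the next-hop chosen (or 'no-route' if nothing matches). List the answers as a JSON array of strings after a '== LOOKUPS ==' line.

Trace:
  + 233.162.176.0/20 (H4) depth=20
  del 233.162.176.0/20 (clear depth 20)
  + 232.0.0.0/5 (H3) depth=5
  + 233.162.184.0/21 (H0) depth=21
  ? 233.162.184.146  path d0:-→d1:-→d2:-→d3:-→d4:-→d5:H3→d6:-→d7:-→d8:-→d9:-→d10:-→d11:-→d12:-→d13:-→d14:-→d15:-→d16:-→d17:-→d18:-→d19:-→d20:-→d21:H0  best=H0
  + 201.3.215.46/32 (H1) depth=32
  del 233.162.184.0/21 (clear depth 21)
  ? 232.0.0.0  path d0:-→d1:-→d2:-→d3:-→d4:-→d5:H3→d6:-→d7:-  best=H3
  + 233.160.0.0/12 (H1) depth=12
  ? 233.160.0.0  path d0:-→d1:-→d2:-→d3:-→d4:-→d5:H3→d6:-→d7:-→d8:-→d9:-→d10:-→d11:-→d12:H1→d13:-→d14:-  best=H1
  + 201.0.0.0/8 (H1) depth=8
  + 233.0.0.0/8 (H2) depth=8
  ? 233.160.0.122  path d0:-→d1:-→d2:-→d3:-→d4:-→d5:H3→d6:-→d7:-→d8:H2→d9:-→d10:-→d11:-→d12:H1→d13:-→d14:-  best=H1
  + 201.3.215.32/28 (H0) depth=28
  + 201.0.0.0/8 (H0) depth=8
  + 201.0.0.0/12 (H0) depth=12
  ? 233.160.0.2  path d0:-→d1:-→d2:-→d3:-→d4:-→d5:H3→d6:-→d7:-→d8:H2→d9:-→d10:-→d11:-→d12:H1→d13:-→d14:-  best=H1
  + 201.3.215.0/24 (H4) depth=24
  + 201.3.215.0/24 (H0) depth=24
  + 0.0.0.0/0 (H2) depth=0
  ? 201.0.0.80  path d0:H2→d1:-→d2:-→d3:-→d4:-→d5:-→d6:-→d7:-→d8:H0→d9:-→d10:-→d11:-→d12:H0→d13:-→d14:-  best=H0
  ? 23.53.64.191  path d0:H2  best=H2
  + 201.3.215.32/28 (H2) depth=28
  + 233.128.0.0/9 (H1) depth=9
  ? 233.54.237.7  path d0:H2→d1:-→d2:-→d3:-→d4:-→d5:H3→d6:-→d7:-→d8:H2  best=H2
  ? 233.160.0.92  path d0:H2→d1:-→d2:-→d3:-→d4:-→d5:H3→d6:-→d7:-→d8:H2→d9:H1→d10:-→d11:-→d12:H1→d13:-→d14:-  best=H1
  ? 201.3.215.18  path d0:H2→d1:-→d2:-→d3:-→d4:-→d5:-→d6:-→d7:-→d8:H0→d9:-→d10:-→d11:-→d12:H0→d13:-→d14:-→d15:-→d16:-→d17:-→d18:-→d19:-→d20:-→d21:-→d22:-→d23:-→d24:H0→d25:-→d26:-  best=H0
  + 201.3.215.46/32 (H2) depth=32
  ? 201.3.215.0  path d0:H2→d1:-→d2:-→d3:-→d4:-→d5:-→d6:-→d7:-→d8:H0→d9:-→d10:-→d11:-→d12:H0→d13:-→d14:-→d15:-→d16:-→d17:-→d18:-→d19:-→d20:-→d21:-→d22:-→d23:-→d24:H0→d25:-→d26:-  best=H0
  + 233.162.187.0/24 (H1) depth=24
  + 233.128.0.0/10 (H1) depth=10
  + 201.3.215.0/24 (H0) depth=24
  del 201.3.215.46/32 (clear depth 32)
  ? 156.251.57.78  path d0:H2→d1:-  best=H2
  del 232.0.0.0/5 (clear depth 5)
  + 201.3.208.0/20 (H2) depth=20

== LOOKUPS ==
["H0","H3","H1","H1","H1","H0","H2","H2","H1","H0","H0","H2"]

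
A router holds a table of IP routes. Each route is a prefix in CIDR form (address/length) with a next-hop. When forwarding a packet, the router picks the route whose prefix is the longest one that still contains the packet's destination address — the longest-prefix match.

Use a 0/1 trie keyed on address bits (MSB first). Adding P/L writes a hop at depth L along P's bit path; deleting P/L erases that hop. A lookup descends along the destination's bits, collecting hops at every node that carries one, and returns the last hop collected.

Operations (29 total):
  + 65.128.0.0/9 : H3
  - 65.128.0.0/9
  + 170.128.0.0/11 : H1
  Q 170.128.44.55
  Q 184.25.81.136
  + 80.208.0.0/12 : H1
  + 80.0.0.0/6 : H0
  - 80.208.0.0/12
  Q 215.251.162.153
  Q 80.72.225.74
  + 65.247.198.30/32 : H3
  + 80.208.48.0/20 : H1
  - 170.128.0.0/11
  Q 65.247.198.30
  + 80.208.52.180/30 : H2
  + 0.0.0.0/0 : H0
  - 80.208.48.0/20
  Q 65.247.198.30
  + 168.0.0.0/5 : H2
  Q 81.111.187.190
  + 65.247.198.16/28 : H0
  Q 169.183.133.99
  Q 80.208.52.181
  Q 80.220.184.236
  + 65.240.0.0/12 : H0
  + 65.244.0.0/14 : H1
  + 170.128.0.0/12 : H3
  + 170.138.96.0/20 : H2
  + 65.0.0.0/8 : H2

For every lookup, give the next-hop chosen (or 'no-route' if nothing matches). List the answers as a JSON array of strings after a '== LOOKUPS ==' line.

Process each operation:
  + 65.128.0.0/9 (H3) depth=9
  del 65.128.0.0/9 (clear depth 9)
  + 170.128.0.0/11 (H1) depth=11
  ? 170.128.44.55  path d0:-→d1:-→d2:-→d3:-→d4:-→d5:-→d6:-→d7:-→d8:-→d9:-→d10:-→d11:H1  best=H1
  ? 184.25.81.136  path d0:-→d1:-→d2:-→d3:-  best=no-route
  + 80.208.0.0/12 (H1) depth=12
  + 80.0.0.0/6 (H0) depth=6
  del 80.208.0.0/12 (clear depth 12)
  ? 215.251.162.153  path d0:-→d1:-  best=no-route
  ? 80.72.225.74  path d0:-→d1:-→d2:-→d3:-→d4:-→d5:-→d6:H0→d7:-→d8:-  best=H0
  + 65.247.198.30/32 (H3) depth=32
  + 80.208.48.0/20 (H1) depth=20
  del 170.128.0.0/11 (clear depth 11)
  ? 65.247.198.30  path d0:-→d1:-→d2:-→d3:-→d4:-→d5:-→d6:-→d7:-→d8:-→d9:-→d10:-→d11:-→d12:-→d13:-→d14:-→d15:-→d16:-→d17:-→d18:-→d19:-→d20:-→d21:-→d22:-→d23:-→d24:-→d25:-→d26:-→d27:-→d28:-→d29:-→d30:-→d31:-→d32:H3  best=H3
  + 80.208.52.180/30 (H2) depth=30
  + 0.0.0.0/0 (H0) depth=0
  del 80.208.48.0/20 (clear depth 20)
  ? 65.247.198.30  path d0:H0→d1:-→d2:-→d3:-→d4:-→d5:-→d6:-→d7:-→d8:-→d9:-→d10:-→d11:-→d12:-→d13:-→d14:-→d15:-→d16:-→d17:-→d18:-→d19:-→d20:-→d21:-→d22:-→d23:-→d24:-→d25:-→d26:-→d27:-→d28:-→d29:-→d30:-→d31:-→d32:H3  best=H3
  + 168.0.0.0/5 (H2) depth=5
  ? 81.111.187.190  path d0:H0→d1:-→d2:-→d3:-→d4:-→d5:-→d6:H0→d7:-  best=H0
  + 65.247.198.16/28 (H0) depth=28
  ? 169.183.133.99  path d0:H0→d1:-→d2:-→d3:-→d4:-→d5:H2→d6:-  best=H2
  ? 80.208.52.181  path d0:H0→d1:-→d2:-→d3:-→d4:-→d5:-→d6:H0→d7:-→d8:-→d9:-→d10:-→d11:-→d12:-→d13:-→d14:-→d15:-→d16:-→d17:-→d18:-→d19:-→d20:-→d21:-→d22:-→d23:-→d24:-→d25:-→d26:-→d27:-→d28:-→d29:-→d30:H2  best=H2
  ? 80.220.184.236  path d0:H0→d1:-→d2:-→d3:-→d4:-→d5:-→d6:H0→d7:-→d8:-→d9:-→d10:-→d11:-→d12:-  best=H0
  + 65.240.0.0/12 (H0) depth=12
  + 65.244.0.0/14 (H1) depth=14
  + 170.128.0.0/12 (H3) depth=12
  + 170.138.96.0/20 (H2) depth=20
  + 65.0.0.0/8 (H2) depth=8

== LOOKUPS ==
["H1","no-route","no-route","H0","H3","H3","H0","H2","H2","H0"]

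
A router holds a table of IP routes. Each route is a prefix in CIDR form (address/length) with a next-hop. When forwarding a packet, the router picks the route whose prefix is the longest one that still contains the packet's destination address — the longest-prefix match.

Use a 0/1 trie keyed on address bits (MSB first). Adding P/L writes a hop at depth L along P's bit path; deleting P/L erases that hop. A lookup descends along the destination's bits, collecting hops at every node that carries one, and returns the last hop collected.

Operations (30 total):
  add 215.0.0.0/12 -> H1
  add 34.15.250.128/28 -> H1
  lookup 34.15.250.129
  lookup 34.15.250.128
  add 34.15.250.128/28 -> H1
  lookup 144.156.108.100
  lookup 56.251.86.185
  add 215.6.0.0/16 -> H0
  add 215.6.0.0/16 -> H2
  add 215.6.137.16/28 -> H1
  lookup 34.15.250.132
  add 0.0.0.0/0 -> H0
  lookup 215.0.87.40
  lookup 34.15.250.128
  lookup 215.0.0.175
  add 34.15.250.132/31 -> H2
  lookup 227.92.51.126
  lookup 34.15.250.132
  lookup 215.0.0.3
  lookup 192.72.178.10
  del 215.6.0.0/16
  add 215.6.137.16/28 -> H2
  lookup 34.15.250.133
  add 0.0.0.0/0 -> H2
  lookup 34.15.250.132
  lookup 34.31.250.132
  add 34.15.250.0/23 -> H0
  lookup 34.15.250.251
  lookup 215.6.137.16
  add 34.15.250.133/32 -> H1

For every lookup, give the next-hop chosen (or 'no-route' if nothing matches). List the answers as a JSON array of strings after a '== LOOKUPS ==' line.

Trace:
  add 215.0.0.0/12 -> H1 at depth 12
  add 34.15.250.128/28 -> H1 at depth 28
  lookup 34.15.250.129: bits 0010001000001111111110101000 walk d0:-→d1:-→d2:-→d3:-→d4:-→d5:-→d6:-→d7:-→d8:-→d9:-→d10:-→d11:-→d12:-→d13:-→d14:-→d15:-→d16:-→d17:-→d18:-→d19:-→d20:-→d21:-→d22:-→d23:-→d24:-→d25:-→d26:-→d27:-→d28:H1 -> H1
  lookup 34.15.250.128: bits 0010001000001111111110101000 walk d0:-→d1:-→d2:-→d3:-→d4:-→d5:-→d6:-→d7:-→d8:-→d9:-→d10:-→d11:-→d12:-→d13:-→d14:-→d15:-→d16:-→d17:-→d18:-→d19:-→d20:-→d21:-→d22:-→d23:-→d24:-→d25:-→d26:-→d27:-→d28:H1 -> H1
  add 34.15.250.128/28 -> H1 at depth 28
  lookup 144.156.108.100: bits 1 walk d0:-→d1:- -> no-route
  lookup 56.251.86.185: bits 001 walk d0:-→d1:-→d2:-→d3:- -> no-route
  add 215.6.0.0/16 -> H0 at depth 16
  add 215.6.0.0/16 -> H2 at depth 16
  add 215.6.137.16/28 -> H1 at depth 28
  lookup 34.15.250.132: bits 0010001000001111111110101000 walk d0:-→d1:-→d2:-→d3:-→d4:-→d5:-→d6:-→d7:-→d8:-→d9:-→d10:-→d11:-→d12:-→d13:-→d14:-→d15:-→d16:-→d17:-→d18:-→d19:-→d20:-→d21:-→d22:-→d23:-→d24:-→d25:-→d26:-→d27:-→d28:H1 -> H1
  add 0.0.0.0/0 -> H0 at depth 0
  lookup 215.0.87.40: bits 1101011100000 walk d0:H0→d1:-→d2:-→d3:-→d4:-→d5:-→d6:-→d7:-→d8:-→d9:-→d10:-→d11:-→d12:H1→d13:- -> H1
  lookup 34.15.250.128: bits 0010001000001111111110101000 walk d0:H0→d1:-→d2:-→d3:-→d4:-→d5:-→d6:-→d7:-→d8:-→d9:-→d10:-→d11:-→d12:-→d13:-→d14:-→d15:-→d16:-→d17:-→d18:-→d19:-→d20:-→d21:-→d22:-→d23:-→d24:-→d25:-→d26:-→d27:-→d28:H1 -> H1
  lookup 215.0.0.175: bits 1101011100000 walk d0:H0→d1:-→d2:-→d3:-→d4:-→d5:-→d6:-→d7:-→d8:-→d9:-→d10:-→d11:-→d12:H1→d13:- -> H1
  add 34.15.250.132/31 -> H2 at depth 31
  lookup 227.92.51.126: bits 11 walk d0:H0→d1:-→d2:- -> H0
  lookup 34.15.250.132: bits 0010001000001111111110101000010 walk d0:H0→d1:-→d2:-→d3:-→d4:-→d5:-→d6:-→d7:-→d8:-→d9:-→d10:-→d11:-→d12:-→d13:-→d14:-→d15:-→d16:-→d17:-→d18:-→d19:-→d20:-→d21:-→d22:-→d23:-→d24:-→d25:-→d26:-→d27:-→d28:H1→d29:-→d30:-→d31:H2 -> H2
  lookup 215.0.0.3: bits 1101011100000 walk d0:H0→d1:-→d2:-→d3:-→d4:-→d5:-→d6:-→d7:-→d8:-→d9:-→d10:-→d11:-→d12:H1→d13:- -> H1
  lookup 192.72.178.10: bits 110 walk d0:H0→d1:-→d2:-→d3:- -> H0
  - 215.6.0.0/16 clear@16
  add 215.6.137.16/28 -> H2 at depth 28
  lookup 34.15.250.133: bits 0010001000001111111110101000010 walk d0:H0→d1:-→d2:-→d3:-→d4:-→d5:-→d6:-→d7:-→d8:-→d9:-→d10:-→d11:-→d12:-→d13:-→d14:-→d15:-→d16:-→d17:-→d18:-→d19:-→d20:-→d21:-→d22:-→d23:-→d24:-→d25:-→d26:-→d27:-→d28:H1→d29:-→d30:-→d31:H2 -> H2
  add 0.0.0.0/0 -> H2 at depth 0
  lookup 34.15.250.132: bits 0010001000001111111110101000010 walk d0:H2→d1:-→d2:-→d3:-→d4:-→d5:-→d6:-→d7:-→d8:-→d9:-→d10:-→d11:-→d12:-→d13:-→d14:-→d15:-→d16:-→d17:-→d18:-→d19:-→d20:-→d21:-→d22:-→d23:-→d24:-→d25:-→d26:-→d27:-→d28:H1→d29:-→d30:-→d31:H2 -> H2
  lookup 34.31.250.132: bits 00100010000 walk d0:H2→d1:-→d2:-→d3:-→d4:-→d5:-→d6:-→d7:-→d8:-→d9:-→d10:-→d11:- -> H2
  add 34.15.250.0/23 -> H0 at depth 23
  lookup 34.15.250.251: bits 0010001000001111111110101 walk d0:H2→d1:-→d2:-→d3:-→d4:-→d5:-→d6:-→d7:-→d8:-→d9:-→d10:-→d11:-→d12:-→d13:-→d14:-→d15:-→d16:-→d17:-→d18:-→d19:-→d20:-→d21:-→d22:-→d23:H0→d24:-→d25:- -> H0
  lookup 215.6.137.16: bits 1101011100000110100010010001 walk d0:H2→d1:-→d2:-→d3:-→d4:-→d5:-→d6:-→d7:-→d8:-→d9:-→d10:-→d11:-→d12:H1→d13:-→d14:-→d15:-→d16:-→d17:-→d18:-→d19:-→d20:-→d21:-→d22:-→d23:-→d24:-→d25:-→d26:-→d27:-→d28:H2 -> H2
  add 34.15.250.133/32 -> H1 at depth 32

== LOOKUPS ==
["H1","H1","no-route","no-route","H1","H1","H1","H1","H0","H2","H1","H0","H2","H2","H2","H0","H2"]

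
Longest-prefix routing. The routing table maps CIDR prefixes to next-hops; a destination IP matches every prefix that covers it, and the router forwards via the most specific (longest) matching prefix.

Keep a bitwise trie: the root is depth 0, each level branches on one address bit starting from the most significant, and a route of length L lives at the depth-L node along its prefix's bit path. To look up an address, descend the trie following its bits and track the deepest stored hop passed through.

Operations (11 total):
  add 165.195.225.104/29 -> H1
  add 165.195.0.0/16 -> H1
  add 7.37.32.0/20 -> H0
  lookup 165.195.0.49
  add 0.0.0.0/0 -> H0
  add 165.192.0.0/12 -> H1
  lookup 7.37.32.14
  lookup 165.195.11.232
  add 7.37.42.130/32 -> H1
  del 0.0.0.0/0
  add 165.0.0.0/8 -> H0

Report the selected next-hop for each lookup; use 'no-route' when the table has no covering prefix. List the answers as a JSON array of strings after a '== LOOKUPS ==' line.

Trace:
  + 165.195.225.104/29 (H1) depth=29
  + 165.195.0.0/16 (H1) depth=16
  + 7.37.32.0/20 (H0) depth=20
  lookup 165.195.0.49: bits 1010010111000011 walk d0:-→d1:-→d2:-→d3:-→d4:-→d5:-→d6:-→d7:-→d8:-→d9:-→d10:-→d11:-→d12:-→d13:-→d14:-→d15:-→d16:H1 -> H1
  + 0.0.0.0/0 (H0) depth=0
  + 165.192.0.0/12 (H1) depth=12
  lookup 7.37.32.14: bits 00000111001001010010 walk d0:H0→d1:-→d2:-→d3:-→d4:-→d5:-→d6:-→d7:-→d8:-→d9:-→d10:-→d11:-→d12:-→d13:-→d14:-→d15:-→d16:-→d17:-→d18:-→d19:-→d20:H0 -> H0
  lookup 165.195.11.232: bits 1010010111000011 walk d0:H0→d1:-→d2:-→d3:-→d4:-→d5:-→d6:-→d7:-→d8:-→d9:-→d10:-→d11:-→d12:H1→d13:-→d14:-→d15:-→d16:H1 -> H1
  + 7.37.42.130/32 (H1) depth=32
  - 0.0.0.0/0 clear@0
  + 165.0.0.0/8 (H0) depth=8

== LOOKUPS ==
["H1","H0","H1"]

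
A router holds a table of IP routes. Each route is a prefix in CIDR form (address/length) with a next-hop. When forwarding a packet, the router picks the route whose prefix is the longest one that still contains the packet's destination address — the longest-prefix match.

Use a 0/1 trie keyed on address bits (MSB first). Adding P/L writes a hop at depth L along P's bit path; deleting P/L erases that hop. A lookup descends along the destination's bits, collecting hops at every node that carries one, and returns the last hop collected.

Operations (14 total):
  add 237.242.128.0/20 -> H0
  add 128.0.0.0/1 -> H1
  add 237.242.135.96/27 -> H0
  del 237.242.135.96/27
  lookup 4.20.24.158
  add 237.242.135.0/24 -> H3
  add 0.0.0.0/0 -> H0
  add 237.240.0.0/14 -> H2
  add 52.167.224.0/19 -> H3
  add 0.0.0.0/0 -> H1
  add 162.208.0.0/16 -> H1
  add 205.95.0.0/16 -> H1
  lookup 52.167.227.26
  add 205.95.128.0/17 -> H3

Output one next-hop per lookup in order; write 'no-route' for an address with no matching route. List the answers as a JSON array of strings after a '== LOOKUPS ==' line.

Trace:
  add 237.242.128.0/20 -> H0 at depth 20
  add 128.0.0.0/1 -> H1 at depth 1
  add 237.242.135.96/27 -> H0 at depth 27
  del 237.242.135.96/27 (clear depth 27)
  ? 4.20.24.158  path d0:-  best=no-route
  add 237.242.135.0/24 -> H3 at depth 24
  add 0.0.0.0/0 -> H0 at depth 0
  add 237.240.0.0/14 -> H2 at depth 14
  add 52.167.224.0/19 -> H3 at depth 19
  add 0.0.0.0/0 -> H1 at depth 0
  add 162.208.0.0/16 -> H1 at depth 16
  add 205.95.0.0/16 -> H1 at depth 16
  ? 52.167.227.26  path d0:H1→d1:-→d2:-→d3:-→d4:-→d5:-→d6:-→d7:-→d8:-→d9:-→d10:-→d11:-→d12:-→d13:-→d14:-→d15:-→d16:-→d17:-→d18:-→d19:H3  best=H3
  add 205.95.128.0/17 -> H3 at depth 17

== LOOKUPS ==
["no-route","H3"]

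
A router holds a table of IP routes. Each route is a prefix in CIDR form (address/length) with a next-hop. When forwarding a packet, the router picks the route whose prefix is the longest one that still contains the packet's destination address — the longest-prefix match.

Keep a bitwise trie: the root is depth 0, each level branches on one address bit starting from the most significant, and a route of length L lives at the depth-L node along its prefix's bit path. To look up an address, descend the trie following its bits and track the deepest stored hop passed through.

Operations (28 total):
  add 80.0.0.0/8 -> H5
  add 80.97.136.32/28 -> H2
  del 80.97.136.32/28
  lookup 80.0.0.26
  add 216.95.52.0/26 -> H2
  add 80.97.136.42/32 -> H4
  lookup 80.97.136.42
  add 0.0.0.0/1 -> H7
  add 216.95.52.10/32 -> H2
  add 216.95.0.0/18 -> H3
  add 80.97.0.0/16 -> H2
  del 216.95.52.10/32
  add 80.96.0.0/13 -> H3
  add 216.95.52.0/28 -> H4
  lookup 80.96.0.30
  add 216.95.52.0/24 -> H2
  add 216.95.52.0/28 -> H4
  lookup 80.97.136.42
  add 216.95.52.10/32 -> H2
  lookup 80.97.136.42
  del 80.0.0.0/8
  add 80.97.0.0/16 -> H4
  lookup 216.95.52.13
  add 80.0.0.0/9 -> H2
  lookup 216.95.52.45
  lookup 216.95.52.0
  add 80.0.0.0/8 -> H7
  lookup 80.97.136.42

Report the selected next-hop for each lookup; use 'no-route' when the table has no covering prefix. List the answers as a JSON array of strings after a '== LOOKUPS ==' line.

Process each operation:
  add 80.0.0.0/8 -> H5 at depth 8
  add 80.97.136.32/28 -> H2 at depth 28
  del 80.97.136.32/28 (clear depth 28)
  ? 80.0.0.26  path d0:-→d1:-→d2:-→d3:-→d4:-→d5:-→d6:-→d7:-→d8:H5→d9:-  best=H5
  add 216.95.52.0/26 -> H2 at depth 26
  add 80.97.136.42/32 -> H4 at depth 32
  ? 80.97.136.42  path d0:-→d1:-→d2:-→d3:-→d4:-→d5:-→d6:-→d7:-→d8:H5→d9:-→d10:-→d11:-→d12:-→d13:-→d14:-→d15:-→d16:-→d17:-→d18:-→d19:-→d20:-→d21:-→d22:-→d23:-→d24:-→d25:-→d26:-→d27:-→d28:-→d29:-→d30:-→d31:-→d32:H4  best=H4
  add 0.0.0.0/1 -> H7 at depth 1
  add 216.95.52.10/32 -> H2 at depth 32
  add 216.95.0.0/18 -> H3 at depth 18
  add 80.97.0.0/16 -> H2 at depth 16
  del 216.95.52.10/32 (clear depth 32)
  add 80.96.0.0/13 -> H3 at depth 13
  add 216.95.52.0/28 -> H4 at depth 28
  ? 80.96.0.30  path d0:-→d1:H7→d2:-→d3:-→d4:-→d5:-→d6:-→d7:-→d8:H5→d9:-→d10:-→d11:-→d12:-→d13:H3→d14:-→d15:-  best=H3
  add 216.95.52.0/24 -> H2 at depth 24
  add 216.95.52.0/28 -> H4 at depth 28
  ? 80.97.136.42  path d0:-→d1:H7→d2:-→d3:-→d4:-→d5:-→d6:-→d7:-→d8:H5→d9:-→d10:-→d11:-→d12:-→d13:H3→d14:-→d15:-→d16:H2→d17:-→d18:-→d19:-→d20:-→d21:-→d22:-→d23:-→d24:-→d25:-→d26:-→d27:-→d28:-→d29:-→d30:-→d31:-→d32:H4  best=H4
  add 216.95.52.10/32 -> H2 at depth 32
  ? 80.97.136.42  path d0:-→d1:H7→d2:-→d3:-→d4:-→d5:-→d6:-→d7:-→d8:H5→d9:-→d10:-→d11:-→d12:-→d13:H3→d14:-→d15:-→d16:H2→d17:-→d18:-→d19:-→d20:-→d21:-→d22:-→d23:-→d24:-→d25:-→d26:-→d27:-→d28:-→d29:-→d30:-→d31:-→d32:H4  best=H4
  del 80.0.0.0/8 (clear depth 8)
  add 80.97.0.0/16 -> H4 at depth 16
  ? 216.95.52.13  path d0:-→d1:-→d2:-→d3:-→d4:-→d5:-→d6:-→d7:-→d8:-→d9:-→d10:-→d11:-→d12:-→d13:-→d14:-→d15:-→d16:-→d17:-→d18:H3→d19:-→d20:-→d21:-→d22:-→d23:-→d24:H2→d25:-→d26:H2→d27:-→d28:H4→d29:-  best=H4
  add 80.0.0.0/9 -> H2 at depth 9
  ? 216.95.52.45  path d0:-→d1:-→d2:-→d3:-→d4:-→d5:-→d6:-→d7:-→d8:-→d9:-→d10:-→d11:-→d12:-→d13:-→d14:-→d15:-→d16:-→d17:-→d18:H3→d19:-→d20:-→d21:-→d22:-→d23:-→d24:H2→d25:-→d26:H2  best=H2
  ? 216.95.52.0  path d0:-→d1:-→d2:-→d3:-→d4:-→d5:-→d6:-→d7:-→d8:-→d9:-→d10:-→d11:-→d12:-→d13:-→d14:-→d15:-→d16:-→d17:-→d18:H3→d19:-→d20:-→d21:-→d22:-→d23:-→d24:H2→d25:-→d26:H2→d27:-→d28:H4  best=H4
  add 80.0.0.0/8 -> H7 at depth 8
  ? 80.97.136.42  path d0:-→d1:H7→d2:-→d3:-→d4:-→d5:-→d6:-→d7:-→d8:H7→d9:H2→d10:-→d11:-→d12:-→d13:H3→d14:-→d15:-→d16:H4→d17:-→d18:-→d19:-→d20:-→d21:-→d22:-→d23:-→d24:-→d25:-→d26:-→d27:-→d28:-→d29:-→d30:-→d31:-→d32:H4  best=H4

== LOOKUPS ==
["H5","H4","H3","H4","H4","H4","H2","H4","H4"]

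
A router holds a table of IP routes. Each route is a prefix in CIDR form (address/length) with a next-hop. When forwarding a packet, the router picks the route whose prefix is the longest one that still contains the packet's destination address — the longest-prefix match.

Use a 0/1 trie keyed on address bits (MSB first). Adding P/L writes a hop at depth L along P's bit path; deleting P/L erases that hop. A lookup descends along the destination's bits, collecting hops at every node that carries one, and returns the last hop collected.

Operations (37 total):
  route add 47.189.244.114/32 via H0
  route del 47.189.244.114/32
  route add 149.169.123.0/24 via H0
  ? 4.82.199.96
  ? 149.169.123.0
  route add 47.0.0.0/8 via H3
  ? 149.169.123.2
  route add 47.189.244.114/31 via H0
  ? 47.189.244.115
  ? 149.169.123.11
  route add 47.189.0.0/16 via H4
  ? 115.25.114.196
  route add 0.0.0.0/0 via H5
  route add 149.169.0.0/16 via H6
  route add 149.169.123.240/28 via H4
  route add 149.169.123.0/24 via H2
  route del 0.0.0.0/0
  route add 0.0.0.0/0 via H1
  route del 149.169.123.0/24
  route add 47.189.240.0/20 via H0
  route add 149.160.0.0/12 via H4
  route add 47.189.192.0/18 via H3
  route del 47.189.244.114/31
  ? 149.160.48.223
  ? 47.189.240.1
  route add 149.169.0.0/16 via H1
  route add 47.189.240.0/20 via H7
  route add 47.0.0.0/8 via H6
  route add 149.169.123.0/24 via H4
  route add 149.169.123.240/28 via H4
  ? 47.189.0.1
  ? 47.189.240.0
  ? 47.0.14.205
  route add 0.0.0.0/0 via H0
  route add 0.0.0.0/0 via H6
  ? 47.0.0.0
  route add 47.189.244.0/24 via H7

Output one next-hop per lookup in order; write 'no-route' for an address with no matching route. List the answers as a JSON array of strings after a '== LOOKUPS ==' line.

Apply in order:
  + 47.189.244.114/32 (H0) depth=32
  - 47.189.244.114/32 clear@32
  + 149.169.123.0/24 (H0) depth=24
  ? 4.82.199.96  path d0:-→d1:-→d2:-  best=no-route
  ? 149.169.123.0  path d0:-→d1:-→d2:-→d3:-→d4:-→d5:-→d6:-→d7:-→d8:-→d9:-→d10:-→d11:-→d12:-→d13:-→d14:-→d15:-→d16:-→d17:-→d18:-→d19:-→d20:-→d21:-→d22:-→d23:-→d24:H0  best=H0
  + 47.0.0.0/8 (H3) depth=8
  ? 149.169.123.2  path d0:-→d1:-→d2:-→d3:-→d4:-→d5:-→d6:-→d7:-→d8:-→d9:-→d10:-→d11:-→d12:-→d13:-→d14:-→d15:-→d16:-→d17:-→d18:-→d19:-→d20:-→d21:-→d22:-→d23:-→d24:H0  best=H0
  + 47.189.244.114/31 (H0) depth=31
  ? 47.189.244.115  path d0:-→d1:-→d2:-→d3:-→d4:-→d5:-→d6:-→d7:-→d8:H3→d9:-→d10:-→d11:-→d12:-→d13:-→d14:-→d15:-→d16:-→d17:-→d18:-→d19:-→d20:-→d21:-→d22:-→d23:-→d24:-→d25:-→d26:-→d27:-→d28:-→d29:-→d30:-→d31:H0  best=H0
  ? 149.169.123.11  path d0:-→d1:-→d2:-→d3:-→d4:-→d5:-→d6:-→d7:-→d8:-→d9:-→d10:-→d11:-→d12:-→d13:-→d14:-→d15:-→d16:-→d17:-→d18:-→d19:-→d20:-→d21:-→d22:-→d23:-→d24:H0  best=H0
  + 47.189.0.0/16 (H4) depth=16
  ? 115.25.114.196  path d0:-→d1:-  best=no-route
  + 0.0.0.0/0 (H5) depth=0
  + 149.169.0.0/16 (H6) depth=16
  + 149.169.123.240/28 (H4) depth=28
  + 149.169.123.0/24 (H2) depth=24
  - 0.0.0.0/0 clear@0
  + 0.0.0.0/0 (H1) depth=0
  - 149.169.123.0/24 clear@24
  + 47.189.240.0/20 (H0) depth=20
  + 149.160.0.0/12 (H4) depth=12
  + 47.189.192.0/18 (H3) depth=18
  - 47.189.244.114/31 clear@31
  ? 149.160.48.223  path d0:H1→d1:-→d2:-→d3:-→d4:-→d5:-→d6:-→d7:-→d8:-→d9:-→d10:-→d11:-→d12:H4  best=H4
  ? 47.189.240.1  path d0:H1→d1:-→d2:-→d3:-→d4:-→d5:-→d6:-→d7:-→d8:H3→d9:-→d10:-→d11:-→d12:-→d13:-→d14:-→d15:-→d16:H4→d17:-→d18:H3→d19:-→d20:H0→d21:-  best=H0
  + 149.169.0.0/16 (H1) depth=16
  + 47.189.240.0/20 (H7) depth=20
  + 47.0.0.0/8 (H6) depth=8
  + 149.169.123.0/24 (H4) depth=24
  + 149.169.123.240/28 (H4) depth=28
  ? 47.189.0.1  path d0:H1→d1:-→d2:-→d3:-→d4:-→d5:-→d6:-→d7:-→d8:H6→d9:-→d10:-→d11:-→d12:-→d13:-→d14:-→d15:-→d16:H4  best=H4
  ? 47.189.240.0  path d0:H1→d1:-→d2:-→d3:-→d4:-→d5:-→d6:-→d7:-→d8:H6→d9:-→d10:-→d11:-→d12:-→d13:-→d14:-→d15:-→d16:H4→d17:-→d18:H3→d19:-→d20:H7→d21:-  best=H7
  ? 47.0.14.205  path d0:H1→d1:-→d2:-→d3:-→d4:-→d5:-→d6:-→d7:-→d8:H6  best=H6
  + 0.0.0.0/0 (H0) depth=0
  + 0.0.0.0/0 (H6) depth=0
  ? 47.0.0.0  path d0:H6→d1:-→d2:-→d3:-→d4:-→d5:-→d6:-→d7:-→d8:H6  best=H6
  + 47.189.244.0/24 (H7) depth=24

== LOOKUPS ==
["no-route","H0","H0","H0","H0","no-route","H4","H0","H4","H7","H6","H6"]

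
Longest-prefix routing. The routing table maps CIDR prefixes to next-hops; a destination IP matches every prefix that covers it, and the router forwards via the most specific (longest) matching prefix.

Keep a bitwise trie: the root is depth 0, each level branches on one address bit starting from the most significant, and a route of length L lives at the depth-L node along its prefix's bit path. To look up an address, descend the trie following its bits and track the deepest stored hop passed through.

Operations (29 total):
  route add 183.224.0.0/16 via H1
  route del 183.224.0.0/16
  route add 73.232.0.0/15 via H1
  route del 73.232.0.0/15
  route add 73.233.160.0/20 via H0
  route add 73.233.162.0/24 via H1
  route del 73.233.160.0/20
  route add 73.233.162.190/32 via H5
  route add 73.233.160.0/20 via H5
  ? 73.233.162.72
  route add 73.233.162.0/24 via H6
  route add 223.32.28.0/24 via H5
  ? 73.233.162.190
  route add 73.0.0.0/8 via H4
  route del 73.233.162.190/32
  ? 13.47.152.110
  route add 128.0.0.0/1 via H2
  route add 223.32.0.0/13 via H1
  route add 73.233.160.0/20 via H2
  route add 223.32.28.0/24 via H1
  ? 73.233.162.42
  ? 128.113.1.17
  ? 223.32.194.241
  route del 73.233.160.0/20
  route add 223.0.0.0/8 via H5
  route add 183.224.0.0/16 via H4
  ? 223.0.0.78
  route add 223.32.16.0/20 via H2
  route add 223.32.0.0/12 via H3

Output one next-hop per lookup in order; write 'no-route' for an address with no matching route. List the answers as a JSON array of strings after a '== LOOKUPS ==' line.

Trace:
  + 183.224.0.0/16 (H1) depth=16
  del 183.224.0.0/16 (clear depth 16)
  + 73.232.0.0/15 (H1) depth=15
  del 73.232.0.0/15 (clear depth 15)
  + 73.233.160.0/20 (H0) depth=20
  + 73.233.162.0/24 (H1) depth=24
  del 73.233.160.0/20 (clear depth 20)
  + 73.233.162.190/32 (H5) depth=32
  + 73.233.160.0/20 (H5) depth=20
  ? 73.233.162.72  path d0:-→d1:-→d2:-→d3:-→d4:-→d5:-→d6:-→d7:-→d8:-→d9:-→d10:-→d11:-→d12:-→d13:-→d14:-→d15:-→d16:-→d17:-→d18:-→d19:-→d20:H5→d21:-→d22:-→d23:-→d24:H1  best=H1
  + 73.233.162.0/24 (H6) depth=24
  + 223.32.28.0/24 (H5) depth=24
  ? 73.233.162.190  path d0:-→d1:-→d2:-→d3:-→d4:-→d5:-→d6:-→d7:-→d8:-→d9:-→d10:-→d11:-→d12:-→d13:-→d14:-→d15:-→d16:-→d17:-→d18:-→d19:-→d20:H5→d21:-→d22:-→d23:-→d24:H6→d25:-→d26:-→d27:-→d28:-→d29:-→d30:-→d31:-→d32:H5  best=H5
  + 73.0.0.0/8 (H4) depth=8
  del 73.233.162.190/32 (clear depth 32)
  ? 13.47.152.110  path d0:-→d1:-  best=no-route
  + 128.0.0.0/1 (H2) depth=1
  + 223.32.0.0/13 (H1) depth=13
  + 73.233.160.0/20 (H2) depth=20
  + 223.32.28.0/24 (H1) depth=24
  ? 73.233.162.42  path d0:-→d1:-→d2:-→d3:-→d4:-→d5:-→d6:-→d7:-→d8:H4→d9:-→d10:-→d11:-→d12:-→d13:-→d14:-→d15:-→d16:-→d17:-→d18:-→d19:-→d20:H2→d21:-→d22:-→d23:-→d24:H6  best=H6
  ? 128.113.1.17  path d0:-→d1:H2→d2:-  best=H2
  ? 223.32.194.241  path d0:-→d1:H2→d2:-→d3:-→d4:-→d5:-→d6:-→d7:-→d8:-→d9:-→d10:-→d11:-→d12:-→d13:H1→d14:-→d15:-→d16:-  best=H1
  del 73.233.160.0/20 (clear depth 20)
  + 223.0.0.0/8 (H5) depth=8
  + 183.224.0.0/16 (H4) depth=16
  ? 223.0.0.78  path d0:-→d1:H2→d2:-→d3:-→d4:-→d5:-→d6:-→d7:-→d8:H5→d9:-→d10:-  best=H5
  + 223.32.16.0/20 (H2) depth=20
  + 223.32.0.0/12 (H3) depth=12

== LOOKUPS ==
["H1","H5","no-route","H6","H2","H1","H5"]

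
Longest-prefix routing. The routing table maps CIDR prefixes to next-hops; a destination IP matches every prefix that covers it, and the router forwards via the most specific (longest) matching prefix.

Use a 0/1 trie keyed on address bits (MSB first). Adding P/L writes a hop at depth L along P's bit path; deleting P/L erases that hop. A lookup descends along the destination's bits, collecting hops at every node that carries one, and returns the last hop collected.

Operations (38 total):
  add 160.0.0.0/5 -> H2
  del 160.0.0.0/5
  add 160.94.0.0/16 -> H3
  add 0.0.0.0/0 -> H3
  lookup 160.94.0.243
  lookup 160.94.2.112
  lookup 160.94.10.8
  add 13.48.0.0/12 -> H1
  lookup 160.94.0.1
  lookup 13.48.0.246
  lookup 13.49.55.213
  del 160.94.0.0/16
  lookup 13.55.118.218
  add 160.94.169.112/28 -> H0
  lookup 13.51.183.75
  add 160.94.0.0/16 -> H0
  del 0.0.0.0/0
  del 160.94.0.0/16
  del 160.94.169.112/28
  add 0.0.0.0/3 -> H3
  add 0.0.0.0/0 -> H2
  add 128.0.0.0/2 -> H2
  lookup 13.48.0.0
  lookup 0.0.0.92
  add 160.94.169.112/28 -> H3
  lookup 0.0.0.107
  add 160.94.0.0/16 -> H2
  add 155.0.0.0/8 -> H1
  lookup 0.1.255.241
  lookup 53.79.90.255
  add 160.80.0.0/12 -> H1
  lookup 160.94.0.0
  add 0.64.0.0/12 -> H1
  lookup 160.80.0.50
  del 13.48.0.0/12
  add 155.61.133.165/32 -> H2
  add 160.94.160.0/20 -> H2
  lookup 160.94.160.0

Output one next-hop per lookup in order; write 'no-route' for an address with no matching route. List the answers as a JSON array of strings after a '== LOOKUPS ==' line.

Apply in order:
  + 160.0.0.0/5 (H2) depth=5
  del 160.0.0.0/5 (clear depth 5)
  + 160.94.0.0/16 (H3) depth=16
  + 0.0.0.0/0 (H3) depth=0
  ? 160.94.0.243  path d0:H3→d1:-→d2:-→d3:-→d4:-→d5:-→d6:-→d7:-→d8:-→d9:-→d10:-→d11:-→d12:-→d13:-→d14:-→d15:-→d16:H3  best=H3
  ? 160.94.2.112  path d0:H3→d1:-→d2:-→d3:-→d4:-→d5:-→d6:-→d7:-→d8:-→d9:-→d10:-→d11:-→d12:-→d13:-→d14:-→d15:-→d16:H3  best=H3
  ? 160.94.10.8  path d0:H3→d1:-→d2:-→d3:-→d4:-→d5:-→d6:-→d7:-→d8:-→d9:-→d10:-→d11:-→d12:-→d13:-→d14:-→d15:-→d16:H3  best=H3
  + 13.48.0.0/12 (H1) depth=12
  ? 160.94.0.1  path d0:H3→d1:-→d2:-→d3:-→d4:-→d5:-→d6:-→d7:-→d8:-→d9:-→d10:-→d11:-→d12:-→d13:-→d14:-→d15:-→d16:H3  best=H3
  ? 13.48.0.246  path d0:H3→d1:-→d2:-→d3:-→d4:-→d5:-→d6:-→d7:-→d8:-→d9:-→d10:-→d11:-→d12:H1  best=H1
  ? 13.49.55.213  path d0:H3→d1:-→d2:-→d3:-→d4:-→d5:-→d6:-→d7:-→d8:-→d9:-→d10:-→d11:-→d12:H1  best=H1
  del 160.94.0.0/16 (clear depth 16)
  ? 13.55.118.218  path d0:H3→d1:-→d2:-→d3:-→d4:-→d5:-→d6:-→d7:-→d8:-→d9:-→d10:-→d11:-→d12:H1  best=H1
  + 160.94.169.112/28 (H0) depth=28
  ? 13.51.183.75  path d0:H3→d1:-→d2:-→d3:-→d4:-→d5:-→d6:-→d7:-→d8:-→d9:-→d10:-→d11:-→d12:H1  best=H1
  + 160.94.0.0/16 (H0) depth=16
  del 0.0.0.0/0 (clear depth 0)
  del 160.94.0.0/16 (clear depth 16)
  del 160.94.169.112/28 (clear depth 28)
  + 0.0.0.0/3 (H3) depth=3
  + 0.0.0.0/0 (H2) depth=0
  + 128.0.0.0/2 (H2) depth=2
  ? 13.48.0.0  path d0:H2→d1:-→d2:-→d3:H3→d4:-→d5:-→d6:-→d7:-→d8:-→d9:-→d10:-→d11:-→d12:H1  best=H1
  ? 0.0.0.92  path d0:H2→d1:-→d2:-→d3:H3→d4:-  best=H3
  + 160.94.169.112/28 (H3) depth=28
  ? 0.0.0.107  path d0:H2→d1:-→d2:-→d3:H3→d4:-  best=H3
  + 160.94.0.0/16 (H2) depth=16
  + 155.0.0.0/8 (H1) depth=8
  ? 0.1.255.241  path d0:H2→d1:-→d2:-→d3:H3→d4:-  best=H3
  ? 53.79.90.255  path d0:H2→d1:-→d2:-  best=H2
  + 160.80.0.0/12 (H1) depth=12
  ? 160.94.0.0  path d0:H2→d1:-→d2:H2→d3:-→d4:-→d5:-→d6:-→d7:-→d8:-→d9:-→d10:-→d11:-→d12:H1→d13:-→d14:-→d15:-→d16:H2  best=H2
  + 0.64.0.0/12 (H1) depth=12
  ? 160.80.0.50  path d0:H2→d1:-→d2:H2→d3:-→d4:-→d5:-→d6:-→d7:-→d8:-→d9:-→d10:-→d11:-→d12:H1  best=H1
  del 13.48.0.0/12 (clear depth 12)
  + 155.61.133.165/32 (H2) depth=32
  + 160.94.160.0/20 (H2) depth=20
  ? 160.94.160.0  path d0:H2→d1:-→d2:H2→d3:-→d4:-→d5:-→d6:-→d7:-→d8:-→d9:-→d10:-→d11:-→d12:H1→d13:-→d14:-→d15:-→d16:H2→d17:-→d18:-→d19:-→d20:H2  best=H2

== LOOKUPS ==
["H3","H3","H3","H3","H1","H1","H1","H1","H1","H3","H3","H3","H2","H2","H1","H2"]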